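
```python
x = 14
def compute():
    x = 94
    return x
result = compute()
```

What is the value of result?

Step 1: Global x = 14.
Step 2: compute() creates local x = 94, shadowing the global.
Step 3: Returns local x = 94. result = 94

The answer is 94.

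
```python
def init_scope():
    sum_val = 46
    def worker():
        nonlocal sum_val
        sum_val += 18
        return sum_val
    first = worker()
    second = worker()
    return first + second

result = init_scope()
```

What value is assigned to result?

Step 1: sum_val starts at 46.
Step 2: First call: sum_val = 46 + 18 = 64, returns 64.
Step 3: Second call: sum_val = 64 + 18 = 82, returns 82.
Step 4: result = 64 + 82 = 146

The answer is 146.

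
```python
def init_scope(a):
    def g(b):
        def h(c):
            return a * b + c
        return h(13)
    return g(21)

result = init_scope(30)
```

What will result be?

Step 1: a = 30, b = 21, c = 13.
Step 2: h() computes a * b + c = 30 * 21 + 13 = 643.
Step 3: result = 643

The answer is 643.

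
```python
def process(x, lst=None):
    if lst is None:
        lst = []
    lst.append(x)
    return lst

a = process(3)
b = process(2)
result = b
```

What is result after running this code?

Step 1: None default with guard creates a NEW list each call.
Step 2: a = [3] (fresh list). b = [2] (another fresh list).
Step 3: result = [2] (this is the fix for mutable default)

The answer is [2].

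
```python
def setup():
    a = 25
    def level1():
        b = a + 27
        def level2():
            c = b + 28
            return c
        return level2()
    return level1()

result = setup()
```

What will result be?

Step 1: a = 25. b = a + 27 = 52.
Step 2: c = b + 28 = 52 + 28 = 80.
Step 3: result = 80

The answer is 80.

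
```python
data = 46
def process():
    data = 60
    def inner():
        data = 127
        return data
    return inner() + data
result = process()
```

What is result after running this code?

Step 1: process() has local data = 60. inner() has local data = 127.
Step 2: inner() returns its local data = 127.
Step 3: process() returns 127 + its own data (60) = 187

The answer is 187.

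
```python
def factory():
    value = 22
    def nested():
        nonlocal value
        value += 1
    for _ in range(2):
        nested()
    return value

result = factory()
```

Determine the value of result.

Step 1: value = 22.
Step 2: nested() is called 2 times in a loop, each adding 1 via nonlocal.
Step 3: value = 22 + 1 * 2 = 24

The answer is 24.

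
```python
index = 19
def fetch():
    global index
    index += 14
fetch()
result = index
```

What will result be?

Step 1: index = 19 globally.
Step 2: fetch() modifies global index: index += 14 = 33.
Step 3: result = 33

The answer is 33.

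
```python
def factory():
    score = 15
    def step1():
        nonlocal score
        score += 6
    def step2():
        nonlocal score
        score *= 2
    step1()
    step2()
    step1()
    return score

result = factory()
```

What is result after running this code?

Step 1: score = 15.
Step 2: step1(): score = 15 + 6 = 21.
Step 3: step2(): score = 21 * 2 = 42.
Step 4: step1(): score = 42 + 6 = 48. result = 48

The answer is 48.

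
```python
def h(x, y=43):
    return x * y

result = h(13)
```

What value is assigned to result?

Step 1: h(13) uses default y = 43.
Step 2: Returns 13 * 43 = 559.
Step 3: result = 559

The answer is 559.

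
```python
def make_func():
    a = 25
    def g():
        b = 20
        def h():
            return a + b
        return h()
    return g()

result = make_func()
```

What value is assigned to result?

Step 1: make_func() defines a = 25. g() defines b = 20.
Step 2: h() accesses both from enclosing scopes: a = 25, b = 20.
Step 3: result = 25 + 20 = 45

The answer is 45.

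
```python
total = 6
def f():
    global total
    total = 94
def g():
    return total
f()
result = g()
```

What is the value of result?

Step 1: total = 6.
Step 2: f() sets global total = 94.
Step 3: g() reads global total = 94. result = 94

The answer is 94.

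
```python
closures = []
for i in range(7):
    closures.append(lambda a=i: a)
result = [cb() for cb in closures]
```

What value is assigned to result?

Step 1: Default arg a=i captures i at each iteration.
Step 2: Each lambda has its own default: 0, 1, ..., 6.
Step 3: result = [0, 1, 2, 3, 4, 5, 6]

The answer is [0, 1, 2, 3, 4, 5, 6].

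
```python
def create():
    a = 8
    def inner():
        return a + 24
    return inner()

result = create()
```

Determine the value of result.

Step 1: create() defines a = 8.
Step 2: inner() reads a = 8 from enclosing scope, returns 8 + 24 = 32.
Step 3: result = 32

The answer is 32.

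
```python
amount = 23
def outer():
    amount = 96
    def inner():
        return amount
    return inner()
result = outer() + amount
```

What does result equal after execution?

Step 1: Global amount = 23. outer() shadows with amount = 96.
Step 2: inner() returns enclosing amount = 96. outer() = 96.
Step 3: result = 96 + global amount (23) = 119

The answer is 119.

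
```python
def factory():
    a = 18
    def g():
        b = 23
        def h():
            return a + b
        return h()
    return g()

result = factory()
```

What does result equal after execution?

Step 1: factory() defines a = 18. g() defines b = 23.
Step 2: h() accesses both from enclosing scopes: a = 18, b = 23.
Step 3: result = 18 + 23 = 41

The answer is 41.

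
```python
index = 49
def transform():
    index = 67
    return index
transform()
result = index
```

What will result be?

Step 1: Global index = 49.
Step 2: transform() creates local index = 67 (shadow, not modification).
Step 3: After transform() returns, global index is unchanged. result = 49

The answer is 49.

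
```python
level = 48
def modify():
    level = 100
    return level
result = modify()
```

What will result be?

Step 1: Global level = 48.
Step 2: modify() creates local level = 100, shadowing the global.
Step 3: Returns local level = 100. result = 100

The answer is 100.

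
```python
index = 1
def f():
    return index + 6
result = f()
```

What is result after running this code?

Step 1: index = 1 is defined globally.
Step 2: f() looks up index from global scope = 1, then computes 1 + 6 = 7.
Step 3: result = 7

The answer is 7.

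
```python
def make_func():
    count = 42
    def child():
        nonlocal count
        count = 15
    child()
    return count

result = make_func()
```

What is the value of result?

Step 1: make_func() sets count = 42.
Step 2: child() uses nonlocal to reassign count = 15.
Step 3: result = 15

The answer is 15.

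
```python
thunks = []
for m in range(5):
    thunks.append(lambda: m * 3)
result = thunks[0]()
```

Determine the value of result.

Step 1: All lambdas reference the same variable m (late binding).
Step 2: After the loop, m = 4. Every lambda returns m * 3.
Step 3: thunks[0]() = 4 * 3 = 12

The answer is 12.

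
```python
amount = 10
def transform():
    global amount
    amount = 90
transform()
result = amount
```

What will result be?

Step 1: amount = 10 globally.
Step 2: transform() declares global amount and sets it to 90.
Step 3: After transform(), global amount = 90. result = 90

The answer is 90.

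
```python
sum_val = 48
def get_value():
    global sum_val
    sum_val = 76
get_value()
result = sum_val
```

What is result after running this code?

Step 1: sum_val = 48 globally.
Step 2: get_value() declares global sum_val and sets it to 76.
Step 3: After get_value(), global sum_val = 76. result = 76

The answer is 76.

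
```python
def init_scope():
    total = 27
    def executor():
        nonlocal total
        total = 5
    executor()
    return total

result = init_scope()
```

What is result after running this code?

Step 1: init_scope() sets total = 27.
Step 2: executor() uses nonlocal to reassign total = 5.
Step 3: result = 5

The answer is 5.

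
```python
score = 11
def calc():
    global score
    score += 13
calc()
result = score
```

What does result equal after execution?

Step 1: score = 11 globally.
Step 2: calc() modifies global score: score += 13 = 24.
Step 3: result = 24

The answer is 24.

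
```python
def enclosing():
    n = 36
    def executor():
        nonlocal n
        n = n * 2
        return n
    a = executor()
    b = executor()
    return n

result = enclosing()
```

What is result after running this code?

Step 1: n starts at 36.
Step 2: First executor(): n = 36 * 2 = 72.
Step 3: Second executor(): n = 72 * 2 = 144.
Step 4: result = 144

The answer is 144.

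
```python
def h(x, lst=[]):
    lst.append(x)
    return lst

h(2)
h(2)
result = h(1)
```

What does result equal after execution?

Step 1: Mutable default argument gotcha! The list [] is created once.
Step 2: Each call appends to the SAME list: [2], [2, 2], [2, 2, 1].
Step 3: result = [2, 2, 1]

The answer is [2, 2, 1].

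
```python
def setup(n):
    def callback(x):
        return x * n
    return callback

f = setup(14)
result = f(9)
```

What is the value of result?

Step 1: setup(14) creates a closure capturing n = 14.
Step 2: f(9) computes 9 * 14 = 126.
Step 3: result = 126

The answer is 126.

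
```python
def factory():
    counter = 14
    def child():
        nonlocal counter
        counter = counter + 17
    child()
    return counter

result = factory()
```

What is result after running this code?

Step 1: factory() sets counter = 14.
Step 2: child() uses nonlocal to modify counter in factory's scope: counter = 14 + 17 = 31.
Step 3: factory() returns the modified counter = 31

The answer is 31.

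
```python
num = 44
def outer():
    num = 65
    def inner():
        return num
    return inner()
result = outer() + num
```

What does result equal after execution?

Step 1: Global num = 44. outer() shadows with num = 65.
Step 2: inner() returns enclosing num = 65. outer() = 65.
Step 3: result = 65 + global num (44) = 109

The answer is 109.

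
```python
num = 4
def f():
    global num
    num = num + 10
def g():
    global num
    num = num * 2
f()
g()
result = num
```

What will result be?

Step 1: num = 4.
Step 2: f() adds 10: num = 4 + 10 = 14.
Step 3: g() doubles: num = 14 * 2 = 28.
Step 4: result = 28

The answer is 28.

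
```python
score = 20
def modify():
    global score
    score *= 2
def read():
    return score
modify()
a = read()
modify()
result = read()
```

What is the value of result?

Step 1: score = 20.
Step 2: First modify(): score = 20 * 2 = 40.
Step 3: Second modify(): score = 40 * 2 = 80.
Step 4: read() returns 80

The answer is 80.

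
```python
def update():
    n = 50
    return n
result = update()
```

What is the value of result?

Step 1: update() defines n = 50 in its local scope.
Step 2: return n finds the local variable n = 50.
Step 3: result = 50

The answer is 50.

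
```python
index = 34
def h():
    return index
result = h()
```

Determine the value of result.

Step 1: index = 34 is defined in the global scope.
Step 2: h() looks up index. No local index exists, so Python checks the global scope via LEGB rule and finds index = 34.
Step 3: result = 34

The answer is 34.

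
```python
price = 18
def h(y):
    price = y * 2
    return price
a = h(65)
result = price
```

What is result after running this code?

Step 1: Global price = 18.
Step 2: h(65) creates local price = 65 * 2 = 130.
Step 3: Global price unchanged because no global keyword. result = 18

The answer is 18.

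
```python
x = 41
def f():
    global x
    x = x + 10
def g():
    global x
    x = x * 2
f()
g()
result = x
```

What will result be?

Step 1: x = 41.
Step 2: f() adds 10: x = 41 + 10 = 51.
Step 3: g() doubles: x = 51 * 2 = 102.
Step 4: result = 102

The answer is 102.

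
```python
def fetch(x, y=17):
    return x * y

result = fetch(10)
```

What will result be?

Step 1: fetch(10) uses default y = 17.
Step 2: Returns 10 * 17 = 170.
Step 3: result = 170

The answer is 170.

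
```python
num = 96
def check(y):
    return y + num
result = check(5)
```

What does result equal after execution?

Step 1: num = 96 is defined globally.
Step 2: check(5) uses parameter y = 5 and looks up num from global scope = 96.
Step 3: result = 5 + 96 = 101

The answer is 101.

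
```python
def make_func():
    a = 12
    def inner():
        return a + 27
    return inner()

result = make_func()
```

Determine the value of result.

Step 1: make_func() defines a = 12.
Step 2: inner() reads a = 12 from enclosing scope, returns 12 + 27 = 39.
Step 3: result = 39

The answer is 39.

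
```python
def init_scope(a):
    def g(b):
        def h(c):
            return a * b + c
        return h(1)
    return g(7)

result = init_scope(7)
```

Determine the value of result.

Step 1: a = 7, b = 7, c = 1.
Step 2: h() computes a * b + c = 7 * 7 + 1 = 50.
Step 3: result = 50

The answer is 50.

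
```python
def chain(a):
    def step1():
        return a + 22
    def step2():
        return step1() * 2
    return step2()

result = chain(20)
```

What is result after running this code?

Step 1: chain(20) captures a = 20.
Step 2: step2() calls step1() which returns 20 + 22 = 42.
Step 3: step2() returns 42 * 2 = 84

The answer is 84.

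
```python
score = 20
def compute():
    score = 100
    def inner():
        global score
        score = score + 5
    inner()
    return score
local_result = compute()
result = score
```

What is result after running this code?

Step 1: Global score = 20. compute() creates local score = 100.
Step 2: inner() declares global score and adds 5: global score = 20 + 5 = 25.
Step 3: compute() returns its local score = 100 (unaffected by inner).
Step 4: result = global score = 25

The answer is 25.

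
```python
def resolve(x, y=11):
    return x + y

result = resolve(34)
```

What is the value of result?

Step 1: resolve(34) uses default y = 11.
Step 2: Returns 34 + 11 = 45.
Step 3: result = 45

The answer is 45.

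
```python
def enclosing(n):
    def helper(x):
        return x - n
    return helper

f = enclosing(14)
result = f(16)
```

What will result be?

Step 1: enclosing(14) creates a closure capturing n = 14.
Step 2: f(16) computes 16 - 14 = 2.
Step 3: result = 2

The answer is 2.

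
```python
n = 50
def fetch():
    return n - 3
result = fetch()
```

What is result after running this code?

Step 1: n = 50 is defined globally.
Step 2: fetch() looks up n from global scope = 50, then computes 50 - 3 = 47.
Step 3: result = 47

The answer is 47.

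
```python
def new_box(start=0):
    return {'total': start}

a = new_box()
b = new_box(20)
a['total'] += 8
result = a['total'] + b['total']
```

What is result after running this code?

Step 1: new_box() returns a new dict each call (immutable default 0).
Step 2: a = {'total': 0}, b = {'total': 20}.
Step 3: a['total'] += 8 = 8. result = 8 + 20 = 28

The answer is 28.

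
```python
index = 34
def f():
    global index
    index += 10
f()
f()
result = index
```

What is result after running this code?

Step 1: index = 34.
Step 2: First f(): index = 34 + 10 = 44.
Step 3: Second f(): index = 44 + 10 = 54. result = 54

The answer is 54.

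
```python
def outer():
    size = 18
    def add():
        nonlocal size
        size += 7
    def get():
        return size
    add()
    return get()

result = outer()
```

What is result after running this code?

Step 1: size = 18. add() modifies it via nonlocal, get() reads it.
Step 2: add() makes size = 18 + 7 = 25.
Step 3: get() returns 25. result = 25

The answer is 25.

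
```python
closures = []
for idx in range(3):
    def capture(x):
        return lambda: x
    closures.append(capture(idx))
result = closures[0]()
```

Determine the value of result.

Step 1: capture(idx) creates a new scope capturing x = idx at call time.
Step 2: closures[0] = capture(0), so its lambda captures x = 0.
Step 3: result = 0 (closure factory fixes late binding)

The answer is 0.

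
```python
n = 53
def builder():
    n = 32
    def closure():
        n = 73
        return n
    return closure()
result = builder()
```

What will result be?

Step 1: Three scopes define n: global (53), builder (32), closure (73).
Step 2: closure() has its own local n = 73, which shadows both enclosing and global.
Step 3: result = 73 (local wins in LEGB)

The answer is 73.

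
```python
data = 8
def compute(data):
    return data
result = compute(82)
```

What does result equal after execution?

Step 1: Global data = 8.
Step 2: compute(82) takes parameter data = 82, which shadows the global.
Step 3: result = 82

The answer is 82.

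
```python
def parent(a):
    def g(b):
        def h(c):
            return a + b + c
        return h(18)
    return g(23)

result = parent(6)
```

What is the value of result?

Step 1: a = 6, b = 23, c = 18 across three nested scopes.
Step 2: h() accesses all three via LEGB rule.
Step 3: result = 6 + 23 + 18 = 47

The answer is 47.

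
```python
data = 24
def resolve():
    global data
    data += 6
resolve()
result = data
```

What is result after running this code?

Step 1: data = 24 globally.
Step 2: resolve() modifies global data: data += 6 = 30.
Step 3: result = 30

The answer is 30.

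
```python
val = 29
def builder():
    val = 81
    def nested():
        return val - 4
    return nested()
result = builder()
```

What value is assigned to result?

Step 1: builder() shadows global val with val = 81.
Step 2: nested() finds val = 81 in enclosing scope, computes 81 - 4 = 77.
Step 3: result = 77

The answer is 77.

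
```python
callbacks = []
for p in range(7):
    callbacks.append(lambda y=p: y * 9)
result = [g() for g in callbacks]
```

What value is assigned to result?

Step 1: Default arg y=p captures p at each iteration.
Step 2: callbacks[k] has y defaulting to k, returns k * 9.
Step 3: result = [0, 9, 18, 27, 36, 45, 54]

The answer is [0, 9, 18, 27, 36, 45, 54].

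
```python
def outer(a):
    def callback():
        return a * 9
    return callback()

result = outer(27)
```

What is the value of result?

Step 1: outer(27) binds parameter a = 27.
Step 2: callback() accesses a = 27 from enclosing scope.
Step 3: result = 27 * 9 = 243

The answer is 243.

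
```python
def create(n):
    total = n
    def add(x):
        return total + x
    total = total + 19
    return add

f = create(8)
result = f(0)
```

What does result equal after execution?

Step 1: create(8) sets total = 8, then total = 8 + 19 = 27.
Step 2: Closures capture by reference, so add sees total = 27.
Step 3: f(0) returns 27 + 0 = 27

The answer is 27.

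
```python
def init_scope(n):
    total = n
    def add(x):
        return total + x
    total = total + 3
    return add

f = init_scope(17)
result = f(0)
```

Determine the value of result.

Step 1: init_scope(17) sets total = 17, then total = 17 + 3 = 20.
Step 2: Closures capture by reference, so add sees total = 20.
Step 3: f(0) returns 20 + 0 = 20

The answer is 20.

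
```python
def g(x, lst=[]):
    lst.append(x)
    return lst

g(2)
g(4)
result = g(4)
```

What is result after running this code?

Step 1: Mutable default argument gotcha! The list [] is created once.
Step 2: Each call appends to the SAME list: [2], [2, 4], [2, 4, 4].
Step 3: result = [2, 4, 4]

The answer is [2, 4, 4].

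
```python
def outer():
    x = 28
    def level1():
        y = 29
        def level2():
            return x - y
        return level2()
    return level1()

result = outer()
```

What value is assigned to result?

Step 1: x = 28 in outer. y = 29 in level1.
Step 2: level2() reads x = 28 and y = 29 from enclosing scopes.
Step 3: result = 28 - 29 = -1

The answer is -1.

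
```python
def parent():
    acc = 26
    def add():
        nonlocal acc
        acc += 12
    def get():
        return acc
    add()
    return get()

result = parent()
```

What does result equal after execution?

Step 1: acc = 26. add() modifies it via nonlocal, get() reads it.
Step 2: add() makes acc = 26 + 12 = 38.
Step 3: get() returns 38. result = 38

The answer is 38.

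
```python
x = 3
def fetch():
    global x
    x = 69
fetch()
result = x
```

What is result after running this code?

Step 1: x = 3 globally.
Step 2: fetch() declares global x and sets it to 69.
Step 3: After fetch(), global x = 69. result = 69

The answer is 69.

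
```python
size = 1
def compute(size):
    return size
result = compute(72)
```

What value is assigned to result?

Step 1: Global size = 1.
Step 2: compute(72) takes parameter size = 72, which shadows the global.
Step 3: result = 72

The answer is 72.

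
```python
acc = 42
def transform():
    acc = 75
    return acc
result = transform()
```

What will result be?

Step 1: Global acc = 42.
Step 2: transform() creates local acc = 75, shadowing the global.
Step 3: Returns local acc = 75. result = 75

The answer is 75.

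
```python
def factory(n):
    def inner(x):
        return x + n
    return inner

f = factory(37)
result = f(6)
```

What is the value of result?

Step 1: factory(37) creates a closure that captures n = 37.
Step 2: f(6) calls the closure with x = 6, returning 6 + 37 = 43.
Step 3: result = 43

The answer is 43.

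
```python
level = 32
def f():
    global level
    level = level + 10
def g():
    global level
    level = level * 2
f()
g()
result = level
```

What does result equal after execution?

Step 1: level = 32.
Step 2: f() adds 10: level = 32 + 10 = 42.
Step 3: g() doubles: level = 42 * 2 = 84.
Step 4: result = 84

The answer is 84.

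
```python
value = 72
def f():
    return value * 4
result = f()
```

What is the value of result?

Step 1: value = 72 is defined globally.
Step 2: f() looks up value from global scope = 72, then computes 72 * 4 = 288.
Step 3: result = 288

The answer is 288.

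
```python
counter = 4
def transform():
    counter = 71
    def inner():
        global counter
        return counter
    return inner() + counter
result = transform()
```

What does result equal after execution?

Step 1: Global counter = 4. transform() shadows with local counter = 71.
Step 2: inner() uses global keyword, so inner() returns global counter = 4.
Step 3: transform() returns 4 + 71 = 75

The answer is 75.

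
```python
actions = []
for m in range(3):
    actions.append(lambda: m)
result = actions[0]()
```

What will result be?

Step 1: The loop creates 3 lambdas, all referencing the same variable m.
Step 2: After the loop, m = 2 (final value).
Step 3: actions[0]() looks up m at call time and finds 2. This is the late binding gotcha. result = 2

The answer is 2.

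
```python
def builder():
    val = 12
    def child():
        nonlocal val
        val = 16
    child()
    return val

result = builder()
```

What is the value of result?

Step 1: builder() sets val = 12.
Step 2: child() uses nonlocal to reassign val = 16.
Step 3: result = 16

The answer is 16.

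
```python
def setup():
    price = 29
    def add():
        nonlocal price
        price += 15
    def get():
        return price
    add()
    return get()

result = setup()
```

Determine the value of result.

Step 1: price = 29. add() modifies it via nonlocal, get() reads it.
Step 2: add() makes price = 29 + 15 = 44.
Step 3: get() returns 44. result = 44

The answer is 44.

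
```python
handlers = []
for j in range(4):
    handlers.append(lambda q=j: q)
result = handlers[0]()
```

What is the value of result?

Step 1: Default argument q=j captures j's value at each iteration.
Step 2: handlers[0] captured q = 0 when j was 0.
Step 3: result = 0

The answer is 0.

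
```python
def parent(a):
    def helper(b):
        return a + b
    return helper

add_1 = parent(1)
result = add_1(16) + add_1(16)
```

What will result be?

Step 1: add_1 captures a = 1.
Step 2: add_1(16) = 1 + 16 = 17, called twice.
Step 3: result = 17 + 17 = 34

The answer is 34.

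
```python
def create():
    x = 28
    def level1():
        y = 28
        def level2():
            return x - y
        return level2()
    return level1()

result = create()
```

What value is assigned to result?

Step 1: x = 28 in create. y = 28 in level1.
Step 2: level2() reads x = 28 and y = 28 from enclosing scopes.
Step 3: result = 28 - 28 = 0

The answer is 0.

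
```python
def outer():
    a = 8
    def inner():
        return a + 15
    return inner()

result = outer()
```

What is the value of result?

Step 1: outer() defines a = 8.
Step 2: inner() reads a = 8 from enclosing scope, returns 8 + 15 = 23.
Step 3: result = 23

The answer is 23.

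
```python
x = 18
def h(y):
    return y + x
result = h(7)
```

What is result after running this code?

Step 1: x = 18 is defined globally.
Step 2: h(7) uses parameter y = 7 and looks up x from global scope = 18.
Step 3: result = 7 + 18 = 25

The answer is 25.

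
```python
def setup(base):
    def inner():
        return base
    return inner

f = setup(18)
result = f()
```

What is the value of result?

Step 1: setup(18) creates closure capturing base = 18.
Step 2: f() returns the captured base = 18.
Step 3: result = 18

The answer is 18.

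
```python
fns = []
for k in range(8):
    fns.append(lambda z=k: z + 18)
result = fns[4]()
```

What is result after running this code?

Step 1: Default argument z=k captures k's value at definition time.
Step 2: fns[4] was defined when k = 4, so z defaults to 4.
Step 3: result = 4 + 18 = 22 (default arg fixes the late binding issue)

The answer is 22.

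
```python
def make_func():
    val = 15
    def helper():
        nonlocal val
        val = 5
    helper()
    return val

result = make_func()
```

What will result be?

Step 1: make_func() sets val = 15.
Step 2: helper() uses nonlocal to reassign val = 5.
Step 3: result = 5

The answer is 5.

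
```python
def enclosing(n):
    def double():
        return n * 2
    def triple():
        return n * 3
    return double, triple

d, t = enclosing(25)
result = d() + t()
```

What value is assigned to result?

Step 1: Both closures capture the same n = 25.
Step 2: d() = 25 * 2 = 50, t() = 25 * 3 = 75.
Step 3: result = 50 + 75 = 125

The answer is 125.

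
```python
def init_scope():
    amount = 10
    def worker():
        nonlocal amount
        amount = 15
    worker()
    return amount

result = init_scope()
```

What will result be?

Step 1: init_scope() sets amount = 10.
Step 2: worker() uses nonlocal to reassign amount = 15.
Step 3: result = 15

The answer is 15.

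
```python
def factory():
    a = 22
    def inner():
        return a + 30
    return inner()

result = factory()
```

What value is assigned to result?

Step 1: factory() defines a = 22.
Step 2: inner() reads a = 22 from enclosing scope, returns 22 + 30 = 52.
Step 3: result = 52

The answer is 52.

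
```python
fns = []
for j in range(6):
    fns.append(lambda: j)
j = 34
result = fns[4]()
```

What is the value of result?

Step 1: Lambdas capture the variable j by reference, not by value.
Step 2: After the loop, j is reassigned to 34.
Step 3: fns[4]() looks up the current j = 34. result = 34

The answer is 34.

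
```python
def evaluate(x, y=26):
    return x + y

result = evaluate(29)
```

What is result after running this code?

Step 1: evaluate(29) uses default y = 26.
Step 2: Returns 29 + 26 = 55.
Step 3: result = 55

The answer is 55.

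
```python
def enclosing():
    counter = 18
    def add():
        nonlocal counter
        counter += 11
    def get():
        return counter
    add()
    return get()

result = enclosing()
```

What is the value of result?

Step 1: counter = 18. add() modifies it via nonlocal, get() reads it.
Step 2: add() makes counter = 18 + 11 = 29.
Step 3: get() returns 29. result = 29

The answer is 29.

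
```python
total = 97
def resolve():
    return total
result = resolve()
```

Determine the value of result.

Step 1: total = 97 is defined in the global scope.
Step 2: resolve() looks up total. No local total exists, so Python checks the global scope via LEGB rule and finds total = 97.
Step 3: result = 97

The answer is 97.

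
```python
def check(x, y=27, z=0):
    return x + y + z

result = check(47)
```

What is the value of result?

Step 1: check(47) uses defaults y = 27, z = 0.
Step 2: Returns 47 + 27 + 0 = 74.
Step 3: result = 74

The answer is 74.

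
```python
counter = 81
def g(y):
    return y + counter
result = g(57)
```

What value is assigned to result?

Step 1: counter = 81 is defined globally.
Step 2: g(57) uses parameter y = 57 and looks up counter from global scope = 81.
Step 3: result = 57 + 81 = 138

The answer is 138.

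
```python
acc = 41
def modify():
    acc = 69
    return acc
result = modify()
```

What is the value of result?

Step 1: Global acc = 41.
Step 2: modify() creates local acc = 69, shadowing the global.
Step 3: Returns local acc = 69. result = 69

The answer is 69.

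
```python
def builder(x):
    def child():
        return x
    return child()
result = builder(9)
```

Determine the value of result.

Step 1: builder(9) binds parameter x = 9.
Step 2: child() looks up x in enclosing scope and finds the parameter x = 9.
Step 3: result = 9

The answer is 9.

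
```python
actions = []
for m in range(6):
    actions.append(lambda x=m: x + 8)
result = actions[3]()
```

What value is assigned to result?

Step 1: Default argument x=m captures m's value at definition time.
Step 2: actions[3] was defined when m = 3, so x defaults to 3.
Step 3: result = 3 + 8 = 11 (default arg fixes the late binding issue)

The answer is 11.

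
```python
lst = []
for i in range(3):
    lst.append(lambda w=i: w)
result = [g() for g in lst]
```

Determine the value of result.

Step 1: Default arg w=i captures i at each iteration.
Step 2: Each lambda has its own default: 0, 1, ..., 2.
Step 3: result = [0, 1, 2]

The answer is [0, 1, 2].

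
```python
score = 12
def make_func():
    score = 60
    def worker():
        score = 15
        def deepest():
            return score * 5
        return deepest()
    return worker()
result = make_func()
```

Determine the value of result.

Step 1: deepest() looks up score through LEGB: not local, finds score = 15 in enclosing worker().
Step 2: Returns 15 * 5 = 75.
Step 3: result = 75

The answer is 75.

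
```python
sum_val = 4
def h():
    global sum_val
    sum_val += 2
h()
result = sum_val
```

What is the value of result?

Step 1: sum_val = 4 globally.
Step 2: h() modifies global sum_val: sum_val += 2 = 6.
Step 3: result = 6

The answer is 6.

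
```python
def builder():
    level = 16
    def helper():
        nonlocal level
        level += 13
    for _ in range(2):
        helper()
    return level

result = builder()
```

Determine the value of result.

Step 1: level = 16.
Step 2: helper() is called 2 times in a loop, each adding 13 via nonlocal.
Step 3: level = 16 + 13 * 2 = 42

The answer is 42.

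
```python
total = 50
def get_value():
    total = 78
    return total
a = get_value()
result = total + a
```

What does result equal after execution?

Step 1: Global total = 50. get_value() returns local total = 78.
Step 2: a = 78. Global total still = 50.
Step 3: result = 50 + 78 = 128

The answer is 128.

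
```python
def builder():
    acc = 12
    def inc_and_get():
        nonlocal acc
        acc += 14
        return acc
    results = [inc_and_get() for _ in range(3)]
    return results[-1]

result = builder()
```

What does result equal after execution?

Step 1: acc = 12.
Step 2: Three calls to inc_and_get(), each adding 14.
Step 3: Last value = 12 + 14 * 3 = 54

The answer is 54.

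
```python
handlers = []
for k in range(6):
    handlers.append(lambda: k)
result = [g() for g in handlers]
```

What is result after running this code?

Step 1: All 6 lambdas share the same variable k.
Step 2: After the loop, k = 5.
Step 3: Each call returns 5. result = [5, 5, 5, 5, 5, 5]

The answer is [5, 5, 5, 5, 5, 5].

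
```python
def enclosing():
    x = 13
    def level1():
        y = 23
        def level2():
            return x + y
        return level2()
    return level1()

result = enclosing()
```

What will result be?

Step 1: x = 13 in enclosing. y = 23 in level1.
Step 2: level2() reads x = 13 and y = 23 from enclosing scopes.
Step 3: result = 13 + 23 = 36

The answer is 36.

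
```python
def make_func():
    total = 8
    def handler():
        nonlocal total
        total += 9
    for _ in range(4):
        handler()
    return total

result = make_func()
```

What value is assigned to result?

Step 1: total = 8.
Step 2: handler() is called 4 times in a loop, each adding 9 via nonlocal.
Step 3: total = 8 + 9 * 4 = 44

The answer is 44.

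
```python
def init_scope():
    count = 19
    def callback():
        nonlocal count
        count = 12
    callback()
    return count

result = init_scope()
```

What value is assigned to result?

Step 1: init_scope() sets count = 19.
Step 2: callback() uses nonlocal to reassign count = 12.
Step 3: result = 12

The answer is 12.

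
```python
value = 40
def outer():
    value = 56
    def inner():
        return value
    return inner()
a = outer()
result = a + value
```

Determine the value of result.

Step 1: outer() has local value = 56. inner() reads from enclosing.
Step 2: outer() returns 56. Global value = 40 unchanged.
Step 3: result = 56 + 40 = 96

The answer is 96.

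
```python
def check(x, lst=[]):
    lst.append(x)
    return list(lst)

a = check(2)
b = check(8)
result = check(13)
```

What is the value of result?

Step 1: Default list is shared. list() creates copies for return values.
Step 2: Internal list grows: [2] -> [2, 8] -> [2, 8, 13].
Step 3: result = [2, 8, 13]

The answer is [2, 8, 13].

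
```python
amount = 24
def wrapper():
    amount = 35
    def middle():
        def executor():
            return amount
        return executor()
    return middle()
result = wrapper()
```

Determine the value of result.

Step 1: wrapper() defines amount = 35. middle() and executor() have no local amount.
Step 2: executor() checks local (none), enclosing middle() (none), enclosing wrapper() and finds amount = 35.
Step 3: result = 35

The answer is 35.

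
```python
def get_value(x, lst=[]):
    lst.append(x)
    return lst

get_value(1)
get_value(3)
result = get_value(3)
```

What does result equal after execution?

Step 1: Mutable default argument gotcha! The list [] is created once.
Step 2: Each call appends to the SAME list: [1], [1, 3], [1, 3, 3].
Step 3: result = [1, 3, 3]

The answer is [1, 3, 3].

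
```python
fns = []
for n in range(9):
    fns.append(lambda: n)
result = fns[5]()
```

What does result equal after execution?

Step 1: The loop creates 9 lambdas, all referencing the same variable n.
Step 2: After the loop, n = 8 (final value).
Step 3: fns[5]() looks up n at call time and finds 8. This is the late binding gotcha. result = 8

The answer is 8.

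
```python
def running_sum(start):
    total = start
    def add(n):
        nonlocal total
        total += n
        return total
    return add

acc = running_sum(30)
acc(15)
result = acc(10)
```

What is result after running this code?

Step 1: running_sum(30) creates closure with total = 30.
Step 2: First acc(15): total = 30 + 15 = 45.
Step 3: Second acc(10): total = 45 + 10 = 55. result = 55

The answer is 55.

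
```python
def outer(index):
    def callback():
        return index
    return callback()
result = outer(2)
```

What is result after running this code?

Step 1: outer(2) binds parameter index = 2.
Step 2: callback() looks up index in enclosing scope and finds the parameter index = 2.
Step 3: result = 2

The answer is 2.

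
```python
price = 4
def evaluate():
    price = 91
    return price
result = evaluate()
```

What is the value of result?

Step 1: Global price = 4.
Step 2: evaluate() creates local price = 91, shadowing the global.
Step 3: Returns local price = 91. result = 91

The answer is 91.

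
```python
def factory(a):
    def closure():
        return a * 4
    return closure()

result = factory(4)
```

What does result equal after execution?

Step 1: factory(4) binds parameter a = 4.
Step 2: closure() accesses a = 4 from enclosing scope.
Step 3: result = 4 * 4 = 16

The answer is 16.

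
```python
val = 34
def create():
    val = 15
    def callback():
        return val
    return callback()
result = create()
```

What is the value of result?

Step 1: val = 34 globally, but create() defines val = 15 locally.
Step 2: callback() looks up val. Not in local scope, so checks enclosing scope (create) and finds val = 15.
Step 3: result = 15

The answer is 15.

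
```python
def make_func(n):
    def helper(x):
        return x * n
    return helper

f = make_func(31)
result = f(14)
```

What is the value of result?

Step 1: make_func(31) creates a closure capturing n = 31.
Step 2: f(14) computes 14 * 31 = 434.
Step 3: result = 434

The answer is 434.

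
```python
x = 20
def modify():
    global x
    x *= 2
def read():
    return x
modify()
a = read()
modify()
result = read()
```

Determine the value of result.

Step 1: x = 20.
Step 2: First modify(): x = 20 * 2 = 40.
Step 3: Second modify(): x = 40 * 2 = 80.
Step 4: read() returns 80

The answer is 80.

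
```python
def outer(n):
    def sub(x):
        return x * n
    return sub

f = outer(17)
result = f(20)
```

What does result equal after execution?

Step 1: outer(17) creates a closure capturing n = 17.
Step 2: f(20) computes 20 * 17 = 340.
Step 3: result = 340

The answer is 340.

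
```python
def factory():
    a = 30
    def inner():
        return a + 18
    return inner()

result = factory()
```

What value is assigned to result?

Step 1: factory() defines a = 30.
Step 2: inner() reads a = 30 from enclosing scope, returns 30 + 18 = 48.
Step 3: result = 48

The answer is 48.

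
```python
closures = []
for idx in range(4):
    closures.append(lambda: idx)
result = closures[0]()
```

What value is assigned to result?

Step 1: The loop creates 4 lambdas, all referencing the same variable idx.
Step 2: After the loop, idx = 3 (final value).
Step 3: closures[0]() looks up idx at call time and finds 3. This is the late binding gotcha. result = 3

The answer is 3.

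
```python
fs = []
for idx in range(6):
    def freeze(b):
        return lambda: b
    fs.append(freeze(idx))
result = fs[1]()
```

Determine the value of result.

Step 1: freeze(idx) creates a new scope capturing b = idx at call time.
Step 2: fs[1] = freeze(1), so its lambda captures b = 1.
Step 3: result = 1 (closure factory fixes late binding)

The answer is 1.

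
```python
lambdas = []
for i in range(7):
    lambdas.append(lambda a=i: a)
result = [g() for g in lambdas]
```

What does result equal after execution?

Step 1: Default arg a=i captures i at each iteration.
Step 2: Each lambda has its own default: 0, 1, ..., 6.
Step 3: result = [0, 1, 2, 3, 4, 5, 6]

The answer is [0, 1, 2, 3, 4, 5, 6].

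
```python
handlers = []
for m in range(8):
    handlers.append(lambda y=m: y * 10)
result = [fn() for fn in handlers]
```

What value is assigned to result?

Step 1: Default arg y=m captures m at each iteration.
Step 2: handlers[k] has y defaulting to k, returns k * 10.
Step 3: result = [0, 10, 20, 30, 40, 50, 60, 70]

The answer is [0, 10, 20, 30, 40, 50, 60, 70].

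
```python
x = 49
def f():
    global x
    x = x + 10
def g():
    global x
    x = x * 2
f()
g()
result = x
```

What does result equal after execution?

Step 1: x = 49.
Step 2: f() adds 10: x = 49 + 10 = 59.
Step 3: g() doubles: x = 59 * 2 = 118.
Step 4: result = 118

The answer is 118.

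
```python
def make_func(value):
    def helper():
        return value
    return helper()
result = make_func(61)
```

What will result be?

Step 1: make_func(61) binds parameter value = 61.
Step 2: helper() looks up value in enclosing scope and finds the parameter value = 61.
Step 3: result = 61

The answer is 61.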